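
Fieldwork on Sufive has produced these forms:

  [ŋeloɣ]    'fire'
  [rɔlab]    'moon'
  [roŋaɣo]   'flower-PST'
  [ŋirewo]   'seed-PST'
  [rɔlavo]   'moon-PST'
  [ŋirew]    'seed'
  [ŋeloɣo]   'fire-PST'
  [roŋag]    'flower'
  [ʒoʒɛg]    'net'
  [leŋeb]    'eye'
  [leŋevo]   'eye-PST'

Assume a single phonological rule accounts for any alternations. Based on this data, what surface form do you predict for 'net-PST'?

'flower' shows [ɣ] ~ [g] at the end of the stem ([roŋaɣo] vs [roŋag]).
If /ɣ/ were underlying and a rule turned it into [g] in isolation, 'fire' would also alternate; but it has [ɣ] in both [ŋeloɣo] and [ŋeloɣ].
The alternation reflects intervocalic spirantization: voiced stops become fricatives between vowels. /g/ is underlying.
The one attested form of 'net', [ʒoʒɛg], shows underlying /ʒoʒɛg/. Applying the same rule between vowels gives [ʒoʒɛɣo].

[ʒoʒɛɣo]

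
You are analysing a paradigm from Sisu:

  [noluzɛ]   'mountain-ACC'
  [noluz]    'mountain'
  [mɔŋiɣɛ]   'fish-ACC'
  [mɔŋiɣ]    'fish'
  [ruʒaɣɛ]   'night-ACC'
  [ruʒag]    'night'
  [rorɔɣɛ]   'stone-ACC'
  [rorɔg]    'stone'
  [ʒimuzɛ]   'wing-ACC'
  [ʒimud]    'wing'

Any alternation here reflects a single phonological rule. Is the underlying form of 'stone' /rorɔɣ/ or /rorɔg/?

/rorɔg/

The stem for 'stone' ends in [ɣ] in [rorɔɣɛ] but [g] in [rorɔg].
Compare 'fish', with invariant [ɣ] in [mɔŋiɣɛ] and [mɔŋiɣ]: an analysis with underlying /ɣ/ and a rule producing [g] in isolation would wrongly predict alternation here too.
The underlying segment must be /g/; voiced stops become fricatives between vowels, yielding [ɣ] there.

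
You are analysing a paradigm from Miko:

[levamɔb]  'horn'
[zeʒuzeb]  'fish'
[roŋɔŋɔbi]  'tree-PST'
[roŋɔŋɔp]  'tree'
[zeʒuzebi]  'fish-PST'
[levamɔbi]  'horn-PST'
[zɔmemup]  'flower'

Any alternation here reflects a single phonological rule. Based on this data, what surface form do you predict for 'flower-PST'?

In [roŋɔŋɔbi] and [roŋɔŋɔp] the final segment of 'tree' alternates: [b] ~ [p].
The stem 'horn' ([levamɔbi], [levamɔb]) shows [b] unchanged in both environments, so [b] cannot be basic with [p] derived in isolation.
The underlying segment must be /p/; voiceless stops become voiced between vowels, yielding [b] there.
From [zɔmemup] the stem 'flower' is /zɔmemup/; between vowels this yields [zɔmemubi].

[zɔmemubi]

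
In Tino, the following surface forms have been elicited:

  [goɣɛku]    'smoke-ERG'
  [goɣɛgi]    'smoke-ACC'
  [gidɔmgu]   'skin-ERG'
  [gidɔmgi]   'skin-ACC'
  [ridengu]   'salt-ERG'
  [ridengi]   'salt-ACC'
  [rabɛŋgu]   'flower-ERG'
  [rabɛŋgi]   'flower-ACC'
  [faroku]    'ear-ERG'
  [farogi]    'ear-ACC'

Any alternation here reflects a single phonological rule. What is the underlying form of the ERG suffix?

/-ku/

The ERG morpheme has two allomorphs, [-gu] and [-ku].
By contrast the ACC suffix keeps its initial [g] throughout — that segment must be underlying.
So the underlying form is /-ku/, and voiceless stops become voiced after a nasal.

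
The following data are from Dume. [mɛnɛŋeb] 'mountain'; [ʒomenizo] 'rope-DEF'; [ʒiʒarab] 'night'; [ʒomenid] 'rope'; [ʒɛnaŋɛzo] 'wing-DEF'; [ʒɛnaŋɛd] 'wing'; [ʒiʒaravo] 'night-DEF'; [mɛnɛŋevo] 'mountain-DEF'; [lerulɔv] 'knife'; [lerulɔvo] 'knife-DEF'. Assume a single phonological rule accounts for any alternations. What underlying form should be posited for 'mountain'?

/mɛnɛŋeb/

'mountain' shows [b] ~ [v] at the end of the stem ([mɛnɛŋeb] vs [mɛnɛŋevo]).
But 'knife' keeps [v] in both environments ([lerulɔv], [lerulɔvo]), so there is no rule changing /v/ to [b] in isolation.
The underlying segment must be /b/; voiced stops become fricatives between vowels, yielding [v] there.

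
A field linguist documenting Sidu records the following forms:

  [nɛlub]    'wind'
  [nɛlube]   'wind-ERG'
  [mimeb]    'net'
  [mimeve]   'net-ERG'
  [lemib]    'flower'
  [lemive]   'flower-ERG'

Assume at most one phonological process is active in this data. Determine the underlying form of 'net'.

'net' shows [b] ~ [v] at the end of the stem ([mimeb] vs [mimeve]).
The stem 'wind' ([nɛlub], [nɛlube]) shows [b] unchanged in both environments, so [b] cannot be basic with [v] derived before the ERG suffix.
The alternation reflects word-final hardening: voiced fricatives become stops word-finally. /v/ is underlying.

/mimev/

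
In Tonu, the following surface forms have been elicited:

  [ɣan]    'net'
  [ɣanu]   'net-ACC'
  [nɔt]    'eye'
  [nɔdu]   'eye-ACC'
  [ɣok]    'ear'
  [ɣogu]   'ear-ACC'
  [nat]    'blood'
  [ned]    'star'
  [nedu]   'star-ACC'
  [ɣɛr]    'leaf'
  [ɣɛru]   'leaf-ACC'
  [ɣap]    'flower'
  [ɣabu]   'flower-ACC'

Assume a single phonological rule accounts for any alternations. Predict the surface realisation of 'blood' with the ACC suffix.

[nadu]

The stem for 'eye' ends in [t] in [nɔt] but [d] in [nɔdu].
But 'star' keeps [d] in both environments ([ned], [nedu]), so there is no rule changing /d/ to [t] in isolation.
The alternation reflects intervocalic voicing: voiceless stops become voiced between vowels. /t/ is underlying.
From [nat] the stem 'blood' is /nat/; between vowels this yields [nadu].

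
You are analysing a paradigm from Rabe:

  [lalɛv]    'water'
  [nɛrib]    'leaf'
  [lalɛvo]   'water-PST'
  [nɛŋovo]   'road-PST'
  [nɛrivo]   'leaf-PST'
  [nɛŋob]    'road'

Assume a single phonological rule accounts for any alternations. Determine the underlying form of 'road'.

/nɛŋob/

'road' shows [v] ~ [b] at the end of the stem ([nɛŋovo] vs [nɛŋob]).
But 'water' keeps [v] in both environments ([lalɛvo], [lalɛv]), so there is no rule changing /v/ to [b] in isolation.
So /b/ is underlying, and a rule of intervocalic spirantization — voiced stops become fricatives between vowels — gives [v].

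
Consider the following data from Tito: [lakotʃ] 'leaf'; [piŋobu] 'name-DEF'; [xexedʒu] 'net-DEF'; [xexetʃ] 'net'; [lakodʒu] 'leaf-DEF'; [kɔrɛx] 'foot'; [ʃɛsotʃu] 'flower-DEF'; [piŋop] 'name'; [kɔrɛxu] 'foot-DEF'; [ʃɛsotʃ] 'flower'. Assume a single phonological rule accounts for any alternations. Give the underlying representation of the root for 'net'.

The stem for 'net' ends in [dʒ] in [xexedʒu] but [tʃ] in [xexetʃ].
But 'flower' keeps [tʃ] in both environments ([ʃɛsotʃu], [ʃɛsotʃ]), so there is no rule changing /tʃ/ to [dʒ] before the DEF suffix.
The alternation reflects word-final obstruent devoicing: voiced obstruents become voiceless word-finally. /dʒ/ is underlying.

/xexedʒ/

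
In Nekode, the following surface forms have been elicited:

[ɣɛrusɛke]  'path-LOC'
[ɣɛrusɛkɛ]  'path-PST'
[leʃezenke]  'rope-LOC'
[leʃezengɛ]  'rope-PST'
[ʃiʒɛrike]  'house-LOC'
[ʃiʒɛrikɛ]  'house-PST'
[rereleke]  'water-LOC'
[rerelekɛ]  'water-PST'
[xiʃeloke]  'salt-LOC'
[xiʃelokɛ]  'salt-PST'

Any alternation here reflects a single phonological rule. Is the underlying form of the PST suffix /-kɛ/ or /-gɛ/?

The PST suffix surfaces as [-gɛ] and [-kɛ], depending on the final segment of the stem.
By contrast the LOC suffix keeps its initial [k] throughout — that segment must be underlying.
So the underlying form is /-gɛ/, and voiced stops become voiceless after a vowel.

/-gɛ/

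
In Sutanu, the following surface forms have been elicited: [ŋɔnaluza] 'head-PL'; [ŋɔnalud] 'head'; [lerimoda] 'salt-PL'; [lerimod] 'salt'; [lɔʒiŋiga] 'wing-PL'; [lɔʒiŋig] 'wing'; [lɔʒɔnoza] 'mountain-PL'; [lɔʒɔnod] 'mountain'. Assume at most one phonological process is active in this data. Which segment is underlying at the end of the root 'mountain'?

/z/

The root 'mountain' surfaces as [lɔʒɔnoza] and [lɔʒɔnod], with a stem-final [z] ~ [d] alternation.
Compare 'salt', with invariant [d] in [lerimoda] and [lerimod]: an analysis with underlying /d/ and a rule producing [z] before the PL suffix would wrongly predict alternation here too.
The alternation reflects word-final hardening: voiced fricatives become stops word-finally. /z/ is underlying.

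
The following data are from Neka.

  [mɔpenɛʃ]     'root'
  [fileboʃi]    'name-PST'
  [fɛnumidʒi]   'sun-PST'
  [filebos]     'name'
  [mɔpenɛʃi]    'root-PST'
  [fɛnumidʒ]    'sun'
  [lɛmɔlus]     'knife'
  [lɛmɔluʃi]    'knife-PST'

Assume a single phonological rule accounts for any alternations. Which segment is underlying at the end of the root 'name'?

/s/

The stem for 'name' ends in [ʃ] in [fileboʃi] but [s] in [filebos].
Compare 'root', with invariant [ʃ] in [mɔpenɛʃi] and [mɔpenɛʃ]: an analysis with underlying /ʃ/ and a rule producing [s] in isolation would wrongly predict alternation here too.
Therefore /s/ is basic and [ʃ] is derived by palatalization before a front vowel (/s/ becomes palato-alveolar [ʃ] before a front vowel).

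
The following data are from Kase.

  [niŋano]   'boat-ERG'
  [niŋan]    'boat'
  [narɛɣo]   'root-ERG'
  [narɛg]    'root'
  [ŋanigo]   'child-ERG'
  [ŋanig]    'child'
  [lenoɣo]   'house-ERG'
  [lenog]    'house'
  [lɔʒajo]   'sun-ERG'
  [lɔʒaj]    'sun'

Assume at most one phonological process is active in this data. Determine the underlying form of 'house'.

/lenoɣ/

'house' shows [ɣ] ~ [g] at the end of the stem ([lenoɣo] vs [lenog]).
But 'child' keeps [g] in both environments ([ŋanigo], [ŋanig]), so there is no rule changing /g/ to [ɣ] before the ERG suffix.
The alternation reflects word-final hardening: voiced fricatives become stops word-finally. /ɣ/ is underlying.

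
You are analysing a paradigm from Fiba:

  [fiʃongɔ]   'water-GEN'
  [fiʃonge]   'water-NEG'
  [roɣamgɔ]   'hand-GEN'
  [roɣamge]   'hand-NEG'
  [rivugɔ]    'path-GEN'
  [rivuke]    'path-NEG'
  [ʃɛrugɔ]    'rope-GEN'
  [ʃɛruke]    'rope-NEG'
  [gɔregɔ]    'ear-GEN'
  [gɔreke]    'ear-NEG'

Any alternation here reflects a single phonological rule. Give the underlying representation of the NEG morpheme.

The NEG suffix surfaces as [-ge] and [-ke], depending on the final segment of the stem.
The GEN suffix, which begins with [g], is invariant after every stem; so [g] is not altered by any rule here.
The NEG suffix is therefore /-ke/ underlyingly, with post-nasal voicing: voiceless stops become voiced after a nasal.

/-ke/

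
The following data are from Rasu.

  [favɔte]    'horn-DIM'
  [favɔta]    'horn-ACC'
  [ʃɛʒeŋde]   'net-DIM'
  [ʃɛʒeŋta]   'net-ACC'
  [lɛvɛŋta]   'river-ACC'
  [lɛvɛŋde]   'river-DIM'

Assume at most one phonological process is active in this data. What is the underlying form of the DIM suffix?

The DIM suffix surfaces as [-de] and [-te], depending on the final segment of the stem.
The ACC suffix, which begins with [t], is invariant after every stem; so [t] is not altered by any rule here.
The DIM suffix is therefore /-de/ underlyingly, with post-vocalic devoicing: voiced stops become voiceless after a vowel.

/-de/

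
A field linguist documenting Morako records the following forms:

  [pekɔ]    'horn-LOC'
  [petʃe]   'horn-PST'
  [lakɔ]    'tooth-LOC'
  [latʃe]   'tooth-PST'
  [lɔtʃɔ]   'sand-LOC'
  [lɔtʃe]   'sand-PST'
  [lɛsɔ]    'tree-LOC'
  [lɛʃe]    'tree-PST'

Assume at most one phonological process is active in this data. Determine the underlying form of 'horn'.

/pek/

The root 'horn' surfaces as [pekɔ] and [petʃe], with a stem-final [k] ~ [tʃ] alternation.
Compare 'sand', with invariant [tʃ] in [lɔtʃɔ] and [lɔtʃe]: an analysis with underlying /tʃ/ and a rule producing [k] before the LOC suffix would wrongly predict alternation here too.
The alternation reflects palatalization before a front vowel: /k/ and /s/ become palato-alveolar [tʃ] and [ʃ] before a front vowel. /k/ is underlying.
Hence 'horn' is /pek/ underlyingly.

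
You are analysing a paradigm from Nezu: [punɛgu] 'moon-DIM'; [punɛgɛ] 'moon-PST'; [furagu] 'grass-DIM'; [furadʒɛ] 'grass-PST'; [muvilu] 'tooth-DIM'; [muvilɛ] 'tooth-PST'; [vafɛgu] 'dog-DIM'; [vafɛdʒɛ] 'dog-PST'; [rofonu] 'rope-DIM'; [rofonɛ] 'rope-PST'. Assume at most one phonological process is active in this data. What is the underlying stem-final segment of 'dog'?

The root 'dog' surfaces as [vafɛgu] and [vafɛdʒɛ], with a stem-final [g] ~ [dʒ] alternation.
But 'moon' keeps [g] in both environments ([punɛgu], [punɛgɛ]), so there is no rule changing /g/ to [dʒ] before the PST suffix.
The alternation reflects depalatalization: palato-alveolar /dʒ/ becomes [g] when no front vowel follows. /dʒ/ is underlying.

/dʒ/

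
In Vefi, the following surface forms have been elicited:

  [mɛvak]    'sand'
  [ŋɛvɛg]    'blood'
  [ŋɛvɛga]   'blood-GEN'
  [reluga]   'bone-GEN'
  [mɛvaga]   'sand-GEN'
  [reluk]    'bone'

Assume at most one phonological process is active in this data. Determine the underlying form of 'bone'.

/reluk/

The stem for 'bone' ends in [k] in [reluk] but [g] in [reluga].
If /g/ were underlying and a rule turned it into [k] in isolation, 'blood' would also alternate; but it has [g] in both [ŋɛvɛg] and [ŋɛvɛga].
The underlying segment must be /k/; voiceless stops become voiced between vowels, yielding [g] there.
The underlying form of 'bone' is therefore /reluk/.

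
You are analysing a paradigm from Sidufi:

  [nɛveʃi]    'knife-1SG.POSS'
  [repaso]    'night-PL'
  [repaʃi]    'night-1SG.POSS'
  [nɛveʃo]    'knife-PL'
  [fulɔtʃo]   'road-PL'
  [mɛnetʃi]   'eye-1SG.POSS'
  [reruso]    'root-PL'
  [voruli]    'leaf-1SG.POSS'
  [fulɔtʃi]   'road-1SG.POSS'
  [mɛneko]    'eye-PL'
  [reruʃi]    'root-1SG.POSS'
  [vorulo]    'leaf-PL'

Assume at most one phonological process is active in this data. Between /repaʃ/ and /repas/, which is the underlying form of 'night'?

'night' shows [s] ~ [ʃ] at the end of the stem ([repaso] vs [repaʃi]).
If /ʃ/ were underlying and a rule turned it into [s] before the PL suffix, 'knife' would also alternate; but it has [ʃ] in both [nɛveʃo] and [nɛveʃi].
The underlying segment must be /s/; /k/ and /s/ become palato-alveolar [tʃ] and [ʃ] before a front vowel, yielding [ʃ] there.

/repas/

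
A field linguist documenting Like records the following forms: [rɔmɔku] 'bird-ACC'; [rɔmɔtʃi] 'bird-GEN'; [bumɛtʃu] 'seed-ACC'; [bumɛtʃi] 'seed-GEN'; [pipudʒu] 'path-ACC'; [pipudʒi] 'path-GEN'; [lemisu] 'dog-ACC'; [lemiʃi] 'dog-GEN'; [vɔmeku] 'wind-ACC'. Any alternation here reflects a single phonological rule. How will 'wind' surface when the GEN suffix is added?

'bird' shows [k] ~ [tʃ] at the end of the stem ([rɔmɔku] vs [rɔmɔtʃi]).
The stem 'seed' ([bumɛtʃu], [bumɛtʃi]) shows [tʃ] unchanged in both environments, so [tʃ] cannot be basic with [k] derived before the ACC suffix.
Therefore /k/ is basic and [tʃ] is derived by palatalization before a front vowel (/k/ and /s/ become palato-alveolar [tʃ] and [ʃ] before a front vowel).
From [vɔmeku] the stem 'wind' is /vɔmek/; before a front vowel this yields [vɔmetʃi].

[vɔmetʃi]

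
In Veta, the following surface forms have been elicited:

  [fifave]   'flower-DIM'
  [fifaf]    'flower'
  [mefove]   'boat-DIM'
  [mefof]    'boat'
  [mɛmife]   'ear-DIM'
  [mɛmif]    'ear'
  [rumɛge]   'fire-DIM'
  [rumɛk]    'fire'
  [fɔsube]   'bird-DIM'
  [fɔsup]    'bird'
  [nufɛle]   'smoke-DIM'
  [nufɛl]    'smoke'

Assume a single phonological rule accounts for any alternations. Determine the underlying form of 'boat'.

The root 'boat' surfaces as [mefove] and [mefof], with a stem-final [v] ~ [f] alternation.
If /f/ were underlying and a rule turned it into [v] before the DIM suffix, 'ear' would also alternate; but it has [f] in both [mɛmife] and [mɛmif].
The alternation reflects word-final obstruent devoicing: voiced obstruents become voiceless word-finally. /v/ is underlying.

/mefov/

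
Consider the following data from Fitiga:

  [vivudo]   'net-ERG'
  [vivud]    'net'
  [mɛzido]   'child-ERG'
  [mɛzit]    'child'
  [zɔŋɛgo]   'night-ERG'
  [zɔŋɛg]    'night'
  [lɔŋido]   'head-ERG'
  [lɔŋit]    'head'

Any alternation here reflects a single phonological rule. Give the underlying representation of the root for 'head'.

'head' shows [d] ~ [t] at the end of the stem ([lɔŋido] vs [lɔŋit]).
The stem 'net' ([vivudo], [vivud]) shows [d] unchanged in both environments, so [d] cannot be basic with [t] derived in isolation.
So /t/ is underlying, and a rule of intervocalic voicing — voiceless stops become voiced between vowels — gives [d].
So 'head' = /lɔŋit/.

/lɔŋit/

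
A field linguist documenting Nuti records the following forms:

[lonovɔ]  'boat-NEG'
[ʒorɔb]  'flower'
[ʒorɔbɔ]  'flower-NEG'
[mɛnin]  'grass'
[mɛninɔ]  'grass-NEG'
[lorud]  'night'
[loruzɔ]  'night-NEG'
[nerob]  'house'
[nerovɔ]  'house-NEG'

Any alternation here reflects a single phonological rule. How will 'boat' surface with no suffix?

The stem for 'house' ends in [b] in [nerob] but [v] in [nerovɔ].
The stem 'flower' ([ʒorɔb], [ʒorɔbɔ]) shows [b] unchanged in both environments, so [b] cannot be basic with [v] derived before the NEG suffix.
So /v/ is underlying, and a rule of word-final hardening — voiced fricatives become stops word-finally — gives [b].
The one attested form of 'boat', [lonovɔ], shows underlying /lonov/. Applying the same rule word-finally gives [lonob].

[lonob]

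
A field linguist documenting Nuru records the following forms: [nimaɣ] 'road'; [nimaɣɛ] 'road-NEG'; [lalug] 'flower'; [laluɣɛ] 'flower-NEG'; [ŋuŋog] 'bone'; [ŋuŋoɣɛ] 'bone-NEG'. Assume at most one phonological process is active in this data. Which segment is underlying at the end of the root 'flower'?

In [lalug] and [laluɣɛ] the final segment of 'flower' alternates: [g] ~ [ɣ].
If /ɣ/ were underlying and a rule turned it into [g] in isolation, 'road' would also alternate; but it has [ɣ] in both [nimaɣ] and [nimaɣɛ].
The underlying segment must be /g/; voiced stops become fricatives between vowels, yielding [ɣ] there.

/g/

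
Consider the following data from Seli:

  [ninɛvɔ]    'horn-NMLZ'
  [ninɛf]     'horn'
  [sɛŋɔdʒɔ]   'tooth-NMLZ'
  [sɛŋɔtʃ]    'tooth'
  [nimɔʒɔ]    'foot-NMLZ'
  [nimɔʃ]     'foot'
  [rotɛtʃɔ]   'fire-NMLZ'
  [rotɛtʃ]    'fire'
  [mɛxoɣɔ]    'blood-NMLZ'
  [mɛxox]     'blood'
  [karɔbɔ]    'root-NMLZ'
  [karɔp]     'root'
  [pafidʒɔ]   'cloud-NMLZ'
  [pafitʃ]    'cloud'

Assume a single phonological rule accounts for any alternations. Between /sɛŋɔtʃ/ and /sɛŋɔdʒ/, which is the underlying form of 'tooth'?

/sɛŋɔdʒ/

In [sɛŋɔdʒɔ] and [sɛŋɔtʃ] the final segment of 'tooth' alternates: [dʒ] ~ [tʃ].
Compare 'fire', with invariant [tʃ] in [rotɛtʃɔ] and [rotɛtʃ]: an analysis with underlying /tʃ/ and a rule producing [dʒ] before the NMLZ suffix would wrongly predict alternation here too.
The underlying segment must be /dʒ/; voiced obstruents become voiceless word-finally, yielding [tʃ] there.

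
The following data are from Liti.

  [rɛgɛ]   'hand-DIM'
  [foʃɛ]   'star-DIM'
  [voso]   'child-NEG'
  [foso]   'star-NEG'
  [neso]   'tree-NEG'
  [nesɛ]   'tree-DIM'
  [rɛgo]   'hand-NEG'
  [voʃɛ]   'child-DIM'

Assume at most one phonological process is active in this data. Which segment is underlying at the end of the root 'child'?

In [voso] and [voʃɛ] the final segment of 'child' alternates: [s] ~ [ʃ].
If /s/ were underlying and a rule turned it into [ʃ] before the DIM suffix, 'tree' would also alternate; but it has [s] in both [neso] and [nesɛ].
The underlying segment must be /ʃ/; palato-alveolar /ʃ/ becomes [s] when no front vowel follows, yielding [s] there.

/ʃ/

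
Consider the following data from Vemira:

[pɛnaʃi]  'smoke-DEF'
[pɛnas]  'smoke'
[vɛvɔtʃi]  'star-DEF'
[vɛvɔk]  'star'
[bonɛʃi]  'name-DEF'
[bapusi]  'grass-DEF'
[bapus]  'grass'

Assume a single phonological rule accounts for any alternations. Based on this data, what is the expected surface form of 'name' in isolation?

[bonɛs]

The stem for 'smoke' ends in [ʃ] in [pɛnaʃi] but [s] in [pɛnas].
Compare 'grass', with invariant [s] in [bapusi] and [bapus]: an analysis with underlying /s/ and a rule producing [ʃ] before the DEF suffix would wrongly predict alternation here too.
Therefore /ʃ/ is basic and [s] is derived by depalatalization (palato-alveolar /tʃ/ and /ʃ/ become [k] and [s] when no front vowel follows).
From [bonɛʃi] the stem 'name' is /bonɛʃ/; when no front vowel follows this yields [bonɛs].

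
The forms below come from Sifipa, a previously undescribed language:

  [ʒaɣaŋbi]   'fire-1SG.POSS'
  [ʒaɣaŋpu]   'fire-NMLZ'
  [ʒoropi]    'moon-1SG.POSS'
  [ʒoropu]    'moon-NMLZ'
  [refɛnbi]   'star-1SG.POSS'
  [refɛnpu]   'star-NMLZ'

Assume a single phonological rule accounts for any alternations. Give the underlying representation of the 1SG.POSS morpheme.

The 1SG.POSS suffix surfaces as [-bi] and [-pi], depending on the final segment of the stem.
The NMLZ suffix, which begins with [p], is invariant after every stem; so [p] is not altered by any rule here.
So the underlying form is /-bi/, and voiced stops become voiceless after a vowel.

/-bi/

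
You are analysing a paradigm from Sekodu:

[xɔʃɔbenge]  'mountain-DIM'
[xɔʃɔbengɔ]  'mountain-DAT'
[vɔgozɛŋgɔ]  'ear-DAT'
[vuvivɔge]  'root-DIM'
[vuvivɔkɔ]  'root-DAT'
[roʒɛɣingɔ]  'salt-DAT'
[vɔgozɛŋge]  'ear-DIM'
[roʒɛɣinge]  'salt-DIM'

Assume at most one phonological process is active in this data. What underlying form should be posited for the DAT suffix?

The DAT morpheme has two allomorphs, [-gɔ] and [-kɔ].
By contrast the DIM suffix keeps its initial [g] throughout — that segment must be underlying.
So the underlying form is /-kɔ/, and voiceless stops become voiced after a nasal.

/-kɔ/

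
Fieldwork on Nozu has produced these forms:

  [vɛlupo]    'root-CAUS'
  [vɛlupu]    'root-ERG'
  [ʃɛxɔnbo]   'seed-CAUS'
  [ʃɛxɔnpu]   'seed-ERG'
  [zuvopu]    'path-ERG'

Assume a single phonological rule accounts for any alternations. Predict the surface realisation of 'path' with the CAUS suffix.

The CAUS morpheme has two allomorphs, [-bo] and [-po].
The ERG suffix, which begins with [p], is invariant after every stem; so [p] is not altered by any rule here.
The CAUS suffix is therefore /-bo/ underlyingly, with post-vocalic devoicing: voiced stops become voiceless after a vowel.
After 'path', which ends in a vowel, the suffix surfaces as [-po], giving [zuvopo].

[zuvopo]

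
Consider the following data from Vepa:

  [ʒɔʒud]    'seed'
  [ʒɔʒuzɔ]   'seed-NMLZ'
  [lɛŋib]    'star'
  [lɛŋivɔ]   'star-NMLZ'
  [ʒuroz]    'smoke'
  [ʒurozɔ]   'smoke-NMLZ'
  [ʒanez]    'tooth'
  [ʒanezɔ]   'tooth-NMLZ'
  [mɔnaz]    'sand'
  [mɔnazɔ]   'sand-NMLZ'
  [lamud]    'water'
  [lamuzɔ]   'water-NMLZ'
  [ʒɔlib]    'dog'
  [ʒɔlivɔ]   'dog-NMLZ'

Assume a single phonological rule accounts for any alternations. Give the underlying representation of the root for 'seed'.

The root 'seed' surfaces as [ʒɔʒud] and [ʒɔʒuzɔ], with a stem-final [d] ~ [z] alternation.
The stem 'tooth' ([ʒanez], [ʒanezɔ]) shows [z] unchanged in both environments, so [z] cannot be basic with [d] derived in isolation.
The underlying segment must be /d/; voiced stops become fricatives between vowels, yielding [z] there.

/ʒɔʒud/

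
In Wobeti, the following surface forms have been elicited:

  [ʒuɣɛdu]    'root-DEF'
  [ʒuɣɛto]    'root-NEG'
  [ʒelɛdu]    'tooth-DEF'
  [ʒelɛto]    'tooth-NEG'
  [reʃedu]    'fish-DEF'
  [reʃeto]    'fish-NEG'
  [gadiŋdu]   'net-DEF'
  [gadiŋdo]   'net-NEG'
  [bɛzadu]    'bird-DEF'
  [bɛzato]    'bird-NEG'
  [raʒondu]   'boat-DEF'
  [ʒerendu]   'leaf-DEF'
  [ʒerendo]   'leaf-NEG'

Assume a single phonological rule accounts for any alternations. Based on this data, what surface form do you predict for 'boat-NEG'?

The NEG morpheme has two allomorphs, [-do] and [-to].
By contrast the DEF suffix keeps its initial [d] throughout — that segment must be underlying.
So the underlying form is /-to/, and voiceless stops become voiced after a nasal.
After 'boat', which ends in a nasal, the suffix surfaces as [-do], giving [raʒondo].

[raʒondo]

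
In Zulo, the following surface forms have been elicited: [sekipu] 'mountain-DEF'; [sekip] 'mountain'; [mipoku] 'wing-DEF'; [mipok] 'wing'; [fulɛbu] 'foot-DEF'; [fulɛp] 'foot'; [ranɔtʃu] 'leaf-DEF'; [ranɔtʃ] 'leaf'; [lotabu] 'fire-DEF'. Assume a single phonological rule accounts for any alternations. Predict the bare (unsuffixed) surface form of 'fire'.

In [fulɛbu] and [fulɛp] the final segment of 'foot' alternates: [b] ~ [p].
But 'mountain' keeps [p] in both environments ([sekipu], [sekip]), so there is no rule changing /p/ to [b] before the DEF suffix.
Therefore /b/ is basic and [p] is derived by word-final obstruent devoicing (voiced obstruents become voiceless word-finally).
The one attested form of 'fire', [lotabu], shows underlying /lotab/. Applying the same rule word-finally gives [lotap].

[lotap]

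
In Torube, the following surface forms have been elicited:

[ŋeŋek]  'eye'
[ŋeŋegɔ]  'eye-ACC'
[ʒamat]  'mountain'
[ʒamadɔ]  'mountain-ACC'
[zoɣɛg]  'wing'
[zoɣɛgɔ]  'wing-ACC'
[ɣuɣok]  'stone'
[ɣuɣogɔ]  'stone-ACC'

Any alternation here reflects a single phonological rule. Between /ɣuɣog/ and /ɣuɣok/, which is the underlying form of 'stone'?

/ɣuɣok/

The root 'stone' surfaces as [ɣuɣok] and [ɣuɣogɔ], with a stem-final [k] ~ [g] alternation.
The stem 'wing' ([zoɣɛg], [zoɣɛgɔ]) shows [g] unchanged in both environments, so [g] cannot be basic with [k] derived in isolation.
So /k/ is underlying, and a rule of intervocalic voicing — voiceless stops become voiced between vowels — gives [g].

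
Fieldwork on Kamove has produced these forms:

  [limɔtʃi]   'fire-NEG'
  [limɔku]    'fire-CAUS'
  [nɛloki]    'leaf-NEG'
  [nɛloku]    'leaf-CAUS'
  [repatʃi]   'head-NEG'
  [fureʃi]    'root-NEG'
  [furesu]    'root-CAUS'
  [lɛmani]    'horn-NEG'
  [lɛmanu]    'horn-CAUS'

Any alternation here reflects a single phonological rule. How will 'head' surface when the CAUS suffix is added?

'fire' shows [tʃ] ~ [k] at the end of the stem ([limɔtʃi] vs [limɔku]).
Compare 'leaf', with invariant [k] in [nɛloki] and [nɛloku]: an analysis with underlying /k/ and a rule producing [tʃ] before the NEG suffix would wrongly predict alternation here too.
The underlying segment must be /tʃ/; palato-alveolar /tʃ/ and /ʃ/ become [k] and [s] when no front vowel follows, yielding [k] there.
The one attested form of 'head', [repatʃi], shows underlying /repatʃ/. Applying the same rule when no front vowel follows gives [repaku].

[repaku]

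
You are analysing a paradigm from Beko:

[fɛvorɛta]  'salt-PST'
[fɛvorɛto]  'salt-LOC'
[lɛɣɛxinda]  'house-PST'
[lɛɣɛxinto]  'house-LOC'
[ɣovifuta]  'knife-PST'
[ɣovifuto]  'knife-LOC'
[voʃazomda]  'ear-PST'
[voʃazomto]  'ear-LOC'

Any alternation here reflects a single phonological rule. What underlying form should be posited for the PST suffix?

The PST suffix surfaces as [-da] and [-ta], depending on the final segment of the stem.
By contrast the LOC suffix keeps its initial [t] throughout — that segment must be underlying.
The PST suffix is therefore /-da/ underlyingly, with post-vocalic devoicing: voiced stops become voiceless after a vowel.

/-da/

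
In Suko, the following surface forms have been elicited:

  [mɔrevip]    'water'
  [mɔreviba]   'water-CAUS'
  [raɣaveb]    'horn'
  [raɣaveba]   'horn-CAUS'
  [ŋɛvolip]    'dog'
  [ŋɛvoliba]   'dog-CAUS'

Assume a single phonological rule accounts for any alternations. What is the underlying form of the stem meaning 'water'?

/mɔrevip/

'water' shows [p] ~ [b] at the end of the stem ([mɔrevip] vs [mɔreviba]).
But 'horn' keeps [b] in both environments ([raɣaveb], [raɣaveba]), so there is no rule changing /b/ to [p] in isolation.
Therefore /p/ is basic and [b] is derived by intervocalic voicing (voiceless stops become voiced between vowels).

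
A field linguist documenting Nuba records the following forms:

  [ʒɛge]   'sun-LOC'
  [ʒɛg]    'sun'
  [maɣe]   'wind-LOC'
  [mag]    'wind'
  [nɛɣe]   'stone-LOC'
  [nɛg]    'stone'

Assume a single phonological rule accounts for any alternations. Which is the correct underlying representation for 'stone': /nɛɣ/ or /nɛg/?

The stem for 'stone' ends in [ɣ] in [nɛɣe] but [g] in [nɛg].
Compare 'sun', with invariant [g] in [ʒɛge] and [ʒɛg]: an analysis with underlying /g/ and a rule producing [ɣ] before the LOC suffix would wrongly predict alternation here too.
So /ɣ/ is underlying, and a rule of word-final hardening — voiced fricatives become stops word-finally — gives [g].

/nɛɣ/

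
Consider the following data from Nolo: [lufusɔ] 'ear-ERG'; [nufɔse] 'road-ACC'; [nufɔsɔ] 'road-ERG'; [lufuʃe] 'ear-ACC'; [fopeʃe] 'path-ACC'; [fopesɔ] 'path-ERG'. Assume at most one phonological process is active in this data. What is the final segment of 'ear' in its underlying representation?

/ʃ/

'ear' shows [s] ~ [ʃ] at the end of the stem ([lufusɔ] vs [lufuʃe]).
If /s/ were underlying and a rule turned it into [ʃ] before the ACC suffix, 'road' would also alternate; but it has [s] in both [nufɔsɔ] and [nufɔse].
Therefore /ʃ/ is basic and [s] is derived by depalatalization (palato-alveolar /ʃ/ becomes [s] when no front vowel follows).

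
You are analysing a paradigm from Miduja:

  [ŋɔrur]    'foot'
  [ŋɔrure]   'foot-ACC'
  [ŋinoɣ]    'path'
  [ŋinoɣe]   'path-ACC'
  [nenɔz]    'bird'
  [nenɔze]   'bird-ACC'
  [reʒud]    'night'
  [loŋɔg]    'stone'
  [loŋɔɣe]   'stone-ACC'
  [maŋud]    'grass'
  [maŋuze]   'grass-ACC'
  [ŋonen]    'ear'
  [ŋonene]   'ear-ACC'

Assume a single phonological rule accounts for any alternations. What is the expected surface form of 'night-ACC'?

[reʒuze]

In [maŋud] and [maŋuze] the final segment of 'grass' alternates: [d] ~ [z].
Compare 'bird', with invariant [z] in [nenɔz] and [nenɔze]: an analysis with underlying /z/ and a rule producing [d] in isolation would wrongly predict alternation here too.
The underlying segment must be /d/; voiced stops become fricatives between vowels, yielding [z] there.
The one attested form of 'night', [reʒud], shows underlying /reʒud/. Applying the same rule between vowels gives [reʒuze].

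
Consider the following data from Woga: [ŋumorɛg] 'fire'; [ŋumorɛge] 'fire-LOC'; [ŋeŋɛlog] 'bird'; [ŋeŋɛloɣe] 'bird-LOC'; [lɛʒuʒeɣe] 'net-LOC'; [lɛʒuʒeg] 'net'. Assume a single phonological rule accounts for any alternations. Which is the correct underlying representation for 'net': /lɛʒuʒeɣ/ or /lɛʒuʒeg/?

/lɛʒuʒeɣ/

'net' shows [ɣ] ~ [g] at the end of the stem ([lɛʒuʒeɣe] vs [lɛʒuʒeg]).
But 'fire' keeps [g] in both environments ([ŋumorɛge], [ŋumorɛg]), so there is no rule changing /g/ to [ɣ] before the LOC suffix.
The underlying segment must be /ɣ/; voiced fricatives become stops word-finally, yielding [g] there.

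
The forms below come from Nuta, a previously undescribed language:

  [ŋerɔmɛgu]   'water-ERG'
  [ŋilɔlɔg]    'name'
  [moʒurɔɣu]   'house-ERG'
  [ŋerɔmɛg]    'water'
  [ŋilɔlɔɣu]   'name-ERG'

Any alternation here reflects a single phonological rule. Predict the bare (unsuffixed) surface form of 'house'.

[moʒurɔg]

The stem for 'name' ends in [ɣ] in [ŋilɔlɔɣu] but [g] in [ŋilɔlɔg].
But 'water' keeps [g] in both environments ([ŋerɔmɛgu], [ŋerɔmɛg]), so there is no rule changing /g/ to [ɣ] before the ERG suffix.
So /ɣ/ is underlying, and a rule of word-final hardening — voiced fricatives become stops word-finally — gives [g].
The one attested form of 'house', [moʒurɔɣu], shows underlying /moʒurɔɣ/. Applying the same rule word-finally gives [moʒurɔg].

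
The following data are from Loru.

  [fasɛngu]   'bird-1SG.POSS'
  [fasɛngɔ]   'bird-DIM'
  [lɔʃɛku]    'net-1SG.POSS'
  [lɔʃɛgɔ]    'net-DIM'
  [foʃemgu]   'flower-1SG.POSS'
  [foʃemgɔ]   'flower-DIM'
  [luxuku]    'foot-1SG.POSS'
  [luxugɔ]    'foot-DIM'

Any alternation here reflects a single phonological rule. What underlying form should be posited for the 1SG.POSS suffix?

/-ku/

The 1SG.POSS morpheme has two allomorphs, [-gu] and [-ku].
By contrast the DIM suffix keeps its initial [g] throughout — that segment must be underlying.
The 1SG.POSS suffix is therefore /-ku/ underlyingly, with post-nasal voicing: voiceless stops become voiced after a nasal.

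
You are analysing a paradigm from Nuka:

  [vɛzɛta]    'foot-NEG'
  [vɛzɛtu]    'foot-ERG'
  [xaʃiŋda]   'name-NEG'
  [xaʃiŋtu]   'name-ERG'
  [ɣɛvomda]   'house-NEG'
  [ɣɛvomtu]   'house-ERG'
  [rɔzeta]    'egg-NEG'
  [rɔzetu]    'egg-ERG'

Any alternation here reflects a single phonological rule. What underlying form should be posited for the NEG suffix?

/-da/

The NEG suffix surfaces as [-da] and [-ta], depending on the final segment of the stem.
By contrast the ERG suffix keeps its initial [t] throughout — that segment must be underlying.
So the underlying form is /-da/, and voiced stops become voiceless after a vowel.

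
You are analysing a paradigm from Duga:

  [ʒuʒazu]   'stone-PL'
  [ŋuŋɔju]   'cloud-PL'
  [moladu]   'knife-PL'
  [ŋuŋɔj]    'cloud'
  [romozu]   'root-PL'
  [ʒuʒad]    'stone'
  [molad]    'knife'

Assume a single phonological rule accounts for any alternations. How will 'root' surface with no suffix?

[romod]

The stem for 'stone' ends in [d] in [ʒuʒad] but [z] in [ʒuʒazu].
Compare 'knife', with invariant [d] in [molad] and [moladu]: an analysis with underlying /d/ and a rule producing [z] before the PL suffix would wrongly predict alternation here too.
The alternation reflects word-final hardening: voiced fricatives become stops word-finally. /z/ is underlying.
From [romozu] the stem 'root' is /romoz/; word-finally this yields [romod].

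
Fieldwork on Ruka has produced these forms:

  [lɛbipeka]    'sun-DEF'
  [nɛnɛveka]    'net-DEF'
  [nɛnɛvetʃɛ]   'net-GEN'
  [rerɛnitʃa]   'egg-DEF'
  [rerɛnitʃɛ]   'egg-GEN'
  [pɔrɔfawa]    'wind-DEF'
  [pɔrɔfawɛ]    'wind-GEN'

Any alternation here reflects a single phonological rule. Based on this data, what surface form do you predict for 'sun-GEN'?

The stem for 'net' ends in [k] in [nɛnɛveka] but [tʃ] in [nɛnɛvetʃɛ].
But 'egg' keeps [tʃ] in both environments ([rerɛnitʃa], [rerɛnitʃɛ]), so there is no rule changing /tʃ/ to [k] before the DEF suffix.
So /k/ is underlying, and a rule of palatalization before a front vowel — /k/ becomes palato-alveolar [tʃ] before a front vowel — gives [tʃ].
From [lɛbipeka] the stem 'sun' is /lɛbipek/; before a front vowel this yields [lɛbipetʃɛ].

[lɛbipetʃɛ]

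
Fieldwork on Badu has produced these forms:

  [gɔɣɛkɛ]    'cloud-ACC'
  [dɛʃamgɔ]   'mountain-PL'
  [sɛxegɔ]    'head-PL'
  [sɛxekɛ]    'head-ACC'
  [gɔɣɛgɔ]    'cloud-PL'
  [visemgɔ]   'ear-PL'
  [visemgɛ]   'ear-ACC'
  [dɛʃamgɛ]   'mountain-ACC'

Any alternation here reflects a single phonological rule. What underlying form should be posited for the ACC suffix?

The ACC suffix surfaces as [-gɛ] and [-kɛ], depending on the final segment of the stem.
The PL suffix, which begins with [g], is invariant after every stem; so [g] is not altered by any rule here.
The ACC suffix is therefore /-kɛ/ underlyingly, with post-nasal voicing: voiceless stops become voiced after a nasal.

/-kɛ/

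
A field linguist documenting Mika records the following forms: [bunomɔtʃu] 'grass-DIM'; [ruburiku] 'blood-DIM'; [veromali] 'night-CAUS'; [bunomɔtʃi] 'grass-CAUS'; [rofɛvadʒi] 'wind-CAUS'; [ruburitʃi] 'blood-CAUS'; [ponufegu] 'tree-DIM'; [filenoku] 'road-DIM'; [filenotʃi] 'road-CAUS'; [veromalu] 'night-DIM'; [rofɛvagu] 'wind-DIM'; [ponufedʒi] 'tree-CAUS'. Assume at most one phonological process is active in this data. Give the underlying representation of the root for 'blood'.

/ruburik/

'blood' shows [tʃ] ~ [k] at the end of the stem ([ruburitʃi] vs [ruburiku]).
Compare 'grass', with invariant [tʃ] in [bunomɔtʃi] and [bunomɔtʃu]: an analysis with underlying /tʃ/ and a rule producing [k] before the DIM suffix would wrongly predict alternation here too.
So /k/ is underlying, and a rule of palatalization before a front vowel — /k/ and /g/ become palato-alveolar [tʃ] and [dʒ] before a front vowel — gives [tʃ].
Hence 'blood' is /ruburik/ underlyingly.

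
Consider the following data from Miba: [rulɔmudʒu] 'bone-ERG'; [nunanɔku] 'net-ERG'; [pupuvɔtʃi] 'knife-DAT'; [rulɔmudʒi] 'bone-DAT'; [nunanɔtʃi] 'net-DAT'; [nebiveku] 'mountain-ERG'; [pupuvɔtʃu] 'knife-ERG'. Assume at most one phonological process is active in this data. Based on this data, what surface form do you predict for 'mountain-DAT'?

The root 'net' surfaces as [nunanɔtʃi] and [nunanɔku], with a stem-final [tʃ] ~ [k] alternation.
Compare 'knife', with invariant [tʃ] in [pupuvɔtʃi] and [pupuvɔtʃu]: an analysis with underlying /tʃ/ and a rule producing [k] before the ERG suffix would wrongly predict alternation here too.
Therefore /k/ is basic and [tʃ] is derived by palatalization before a front vowel (/k/ becomes palato-alveolar [tʃ] before a front vowel).
From [nebiveku] the stem 'mountain' is /nebivek/; before a front vowel this yields [nebivetʃi].

[nebivetʃi]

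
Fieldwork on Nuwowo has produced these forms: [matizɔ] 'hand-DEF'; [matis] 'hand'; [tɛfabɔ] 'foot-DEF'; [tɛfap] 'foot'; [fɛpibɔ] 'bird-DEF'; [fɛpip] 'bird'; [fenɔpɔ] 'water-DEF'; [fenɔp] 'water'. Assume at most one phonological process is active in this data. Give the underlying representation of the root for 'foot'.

/tɛfab/

The stem for 'foot' ends in [b] in [tɛfabɔ] but [p] in [tɛfap].
The stem 'water' ([fenɔpɔ], [fenɔp]) shows [p] unchanged in both environments, so [p] cannot be basic with [b] derived before the DEF suffix.
Therefore /b/ is basic and [p] is derived by word-final obstruent devoicing (voiced obstruents become voiceless word-finally).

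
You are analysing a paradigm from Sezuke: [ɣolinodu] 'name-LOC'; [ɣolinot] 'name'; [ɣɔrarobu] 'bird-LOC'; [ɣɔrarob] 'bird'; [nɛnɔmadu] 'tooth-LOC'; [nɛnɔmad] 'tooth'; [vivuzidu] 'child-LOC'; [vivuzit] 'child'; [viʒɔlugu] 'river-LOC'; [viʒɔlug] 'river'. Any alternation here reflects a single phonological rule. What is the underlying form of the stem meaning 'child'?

The root 'child' surfaces as [vivuzidu] and [vivuzit], with a stem-final [d] ~ [t] alternation.
But 'tooth' keeps [d] in both environments ([nɛnɔmadu], [nɛnɔmad]), so there is no rule changing /d/ to [t] in isolation.
So /t/ is underlying, and a rule of intervocalic voicing — voiceless stops become voiced between vowels — gives [d].
Hence 'child' is /vivuzit/ underlyingly.

/vivuzit/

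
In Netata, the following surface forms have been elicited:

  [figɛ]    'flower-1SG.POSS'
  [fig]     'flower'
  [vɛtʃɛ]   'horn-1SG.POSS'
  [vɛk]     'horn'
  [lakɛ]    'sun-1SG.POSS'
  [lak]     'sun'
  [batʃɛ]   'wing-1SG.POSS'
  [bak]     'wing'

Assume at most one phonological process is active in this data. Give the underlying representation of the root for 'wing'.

/batʃ/

The stem for 'wing' ends in [tʃ] in [batʃɛ] but [k] in [bak].
If /k/ were underlying and a rule turned it into [tʃ] before the 1SG.POSS suffix, 'sun' would also alternate; but it has [k] in both [lakɛ] and [lak].
Therefore /tʃ/ is basic and [k] is derived by depalatalization (palato-alveolar /tʃ/ becomes [k] when no front vowel follows).
Hence 'wing' is /batʃ/ underlyingly.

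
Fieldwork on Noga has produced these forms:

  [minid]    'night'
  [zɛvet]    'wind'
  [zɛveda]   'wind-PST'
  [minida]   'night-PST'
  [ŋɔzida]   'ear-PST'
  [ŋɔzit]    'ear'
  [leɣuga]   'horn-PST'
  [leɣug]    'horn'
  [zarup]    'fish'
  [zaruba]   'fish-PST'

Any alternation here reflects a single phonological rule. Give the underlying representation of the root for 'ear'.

/ŋɔzit/

In [ŋɔzida] and [ŋɔzit] the final segment of 'ear' alternates: [d] ~ [t].
Compare 'night', with invariant [d] in [minida] and [minid]: an analysis with underlying /d/ and a rule producing [t] in isolation would wrongly predict alternation here too.
Therefore /t/ is basic and [d] is derived by intervocalic voicing (voiceless stops become voiced between vowels).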